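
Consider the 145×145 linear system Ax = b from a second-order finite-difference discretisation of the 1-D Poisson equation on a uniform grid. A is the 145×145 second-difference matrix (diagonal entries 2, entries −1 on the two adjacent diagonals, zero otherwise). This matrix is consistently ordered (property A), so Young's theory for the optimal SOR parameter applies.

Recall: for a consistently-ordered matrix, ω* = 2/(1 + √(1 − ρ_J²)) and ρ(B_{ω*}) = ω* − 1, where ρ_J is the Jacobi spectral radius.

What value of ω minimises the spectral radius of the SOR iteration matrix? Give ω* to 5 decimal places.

[ρ_J] n=145: ρ(B_J) = cos(π/(n+1)) = cos(π/146) = 0.99977.
√(1 − cos²(π/146)) = sin(π/146) ≈ 0.021516.
ω* = 2/(1 + 0.021516) = 2/1.021516 = 1.95787.
ρ(B_{ω*}) = ω*−1 = 0.95787

ω* = 1.95787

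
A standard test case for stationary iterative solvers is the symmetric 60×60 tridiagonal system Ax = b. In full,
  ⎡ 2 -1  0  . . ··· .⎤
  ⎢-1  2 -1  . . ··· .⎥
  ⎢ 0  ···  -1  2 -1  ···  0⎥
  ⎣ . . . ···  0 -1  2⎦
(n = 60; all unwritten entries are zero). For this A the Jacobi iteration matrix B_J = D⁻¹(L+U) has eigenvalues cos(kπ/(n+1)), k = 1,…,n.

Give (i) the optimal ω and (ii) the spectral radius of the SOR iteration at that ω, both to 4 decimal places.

ω* = 1.9021, ρ_SOR = 0.9021

B_J for the 60×60 system has eigenvalues cos(kπ/61); ρ_J = cos(π/61) = 0.9987.
√(1−ρ_J²) = |sin(π/61)| = 0.05148
So ω* = 2/1.05148 = 1.9021 (Young).
[ρ_SOR] ω* − 1 = 0.9021.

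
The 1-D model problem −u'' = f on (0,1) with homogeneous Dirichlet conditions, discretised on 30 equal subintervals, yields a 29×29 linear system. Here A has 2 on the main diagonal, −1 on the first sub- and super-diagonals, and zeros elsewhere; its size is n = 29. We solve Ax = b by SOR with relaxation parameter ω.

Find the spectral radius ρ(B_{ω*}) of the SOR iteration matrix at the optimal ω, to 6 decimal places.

ρ_SOR = 0.810727

n=29: λ(B_J) = 1 − λ(A)/2 = cos(kπ/30); k=1 gives ρ_J = 0.994522.
root = sin(π/30) = 0.1045285  (since 1−cos² = sin²).
ω* = 2/(1+0.1045285) = 1.810727
At ω = 1.810727 every |λ(B_ω)| = ω−1, so ρ_SOR = 0.810727.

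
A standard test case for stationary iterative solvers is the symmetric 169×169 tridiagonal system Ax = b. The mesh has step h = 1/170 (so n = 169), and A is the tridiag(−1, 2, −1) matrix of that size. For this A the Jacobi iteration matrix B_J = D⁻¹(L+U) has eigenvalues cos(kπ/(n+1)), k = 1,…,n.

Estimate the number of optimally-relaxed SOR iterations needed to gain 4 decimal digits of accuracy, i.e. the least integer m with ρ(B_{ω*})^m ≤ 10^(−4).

m = 250

B_J for the 169×169 system has eigenvalues cos(kπ/170); ρ_J = cos(π/170) = 0.9998293.
√(1−ρ_J²) simplifies to sin(π/170) = 0.0184789.
Then 2/(1+√(1−ρ_J²)) = 2/(1+0.0184789); ω* = 2/1.0184789 = 1.9637127.
and ρ(B_{ω*}) = 1.9637127 − 1 = 0.9637127.
Need (0.9637127)^m ≤ 10^(−4): m ≥ 4·ln10/|ln 0.9637127| = 9.21034/0.0369621 = 249.183 ⇒ m = 250.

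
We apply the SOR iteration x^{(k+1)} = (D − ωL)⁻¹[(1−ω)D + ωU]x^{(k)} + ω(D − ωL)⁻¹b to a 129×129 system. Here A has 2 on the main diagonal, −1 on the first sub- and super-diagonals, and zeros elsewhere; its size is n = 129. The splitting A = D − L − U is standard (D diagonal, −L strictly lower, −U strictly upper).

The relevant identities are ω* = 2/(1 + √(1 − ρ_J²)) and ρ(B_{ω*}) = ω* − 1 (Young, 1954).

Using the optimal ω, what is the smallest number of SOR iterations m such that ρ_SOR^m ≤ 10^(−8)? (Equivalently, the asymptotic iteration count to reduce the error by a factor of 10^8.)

m = 382

½·tridiag(1,0,1) at n=129: λ_k = cos(kπ/130); max |λ| at k=1 ⇒ ρ_J = cos(π/130) ≈ 0.9997080.
√(1−ρ_J²) simplifies to sin(π/130) = 0.0241637.
ω* = 2 / (1 + 0.0241637) = 2 / 1.0241637 ≈ 1.9528128.
and ρ(B_{ω*}) = 1.9528128 − 1 = 0.9528128.
ρ_SOR^m ≤ 10^(−8) ⇔ m ≥ 8·ln10/(−ln 0.9528128) = 18.4207/0.0483368 = 381.091; m = ⌈381.091⌉ = 382.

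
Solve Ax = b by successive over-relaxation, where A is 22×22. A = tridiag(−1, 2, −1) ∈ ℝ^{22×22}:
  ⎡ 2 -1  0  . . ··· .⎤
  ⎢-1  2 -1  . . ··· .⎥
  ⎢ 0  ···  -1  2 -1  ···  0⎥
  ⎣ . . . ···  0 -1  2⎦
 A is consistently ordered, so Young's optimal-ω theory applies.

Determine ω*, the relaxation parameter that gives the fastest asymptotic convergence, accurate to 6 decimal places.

ω* = 1.760305

spectrum of D⁻¹(L+U) = {cos(kπ/23) : 1≤k≤22}; ρ_J = cos(π/23) = 0.990686.
√(1−ρ_J²) simplifies to sin(π/23) = 0.1361666.
Then 2/(1+√(1−ρ_J²)) = 2/(1+0.1361666); ω* = 2/1.1361666 = 1.760305.
and ρ(B_{ω*}) = 1.760305 − 1 = 0.760305.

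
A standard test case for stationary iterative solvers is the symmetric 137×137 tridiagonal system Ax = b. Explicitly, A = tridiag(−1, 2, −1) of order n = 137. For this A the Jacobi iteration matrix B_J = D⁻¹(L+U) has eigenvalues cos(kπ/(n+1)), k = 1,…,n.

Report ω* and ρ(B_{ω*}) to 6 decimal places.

ω* = 1.955487, ρ_SOR = 0.955487

B_J for the 137×137 system has eigenvalues cos(kπ/138); ρ_J = cos(π/138) = 0.999741.
1 − cos²(π/138) = sin²(π/138) ⇒ √(1−ρ_J²) = sin(π/138) = 0.0227632.
ω* = 2 / (1 + 0.0227632) = 2 / 1.0227632 ≈ 1.955487.
At ω = 1.955487 every |λ(B_ω)| = ω−1, so ρ_SOR = 0.955487.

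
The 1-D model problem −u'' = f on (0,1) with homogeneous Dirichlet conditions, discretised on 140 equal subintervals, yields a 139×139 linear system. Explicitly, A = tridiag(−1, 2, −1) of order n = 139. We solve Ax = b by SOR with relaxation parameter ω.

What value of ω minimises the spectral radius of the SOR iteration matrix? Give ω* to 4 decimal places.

ω* = 1.9561

n=139: λ(B_J) = 1 − λ(A)/2 = cos(kπ/140); k=1 gives ρ_J = 0.9997.
√(1−ρ_J²) simplifies to sin(π/140) = 0.02244.
So ω* = 2/1.02244 = 1.9561 (Young).
ρ_SOR = ω* − 1 ≈ 0.9561.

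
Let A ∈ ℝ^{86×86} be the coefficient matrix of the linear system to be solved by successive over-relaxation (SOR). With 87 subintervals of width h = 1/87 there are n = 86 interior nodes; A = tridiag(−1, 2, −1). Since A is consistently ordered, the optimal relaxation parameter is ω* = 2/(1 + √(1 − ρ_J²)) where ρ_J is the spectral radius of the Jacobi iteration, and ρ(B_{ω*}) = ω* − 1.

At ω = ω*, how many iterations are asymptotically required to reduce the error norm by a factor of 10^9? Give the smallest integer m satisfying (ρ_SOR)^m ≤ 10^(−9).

m = 287

[ρ_J] n=86: ρ(B_J) = cos(π/(n+1)) = cos(π/87) = 0.9993481.
√(1 − cos²(π/87)) = sin(π/87) ≈ 0.0361024.
So ω* = 2/1.0361024 = 1.9303111 (Young).
ρ(B_{ω*}) = ω*−1 = 0.9303111
m ≥ 9·ln10 / (−ln 0.9303111) = 286.882; smallest integer m = 287.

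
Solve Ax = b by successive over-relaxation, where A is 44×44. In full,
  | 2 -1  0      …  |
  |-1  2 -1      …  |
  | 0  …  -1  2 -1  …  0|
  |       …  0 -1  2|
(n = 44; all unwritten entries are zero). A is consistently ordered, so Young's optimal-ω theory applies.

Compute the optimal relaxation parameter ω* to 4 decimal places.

ω* = 1.8696

B_J for the 44×44 system has eigenvalues cos(kπ/45); ρ_J = cos(π/45) = 0.9976.
√(1−ρ_J²) simplifies to sin(π/45) = 0.06976.
Young: ω* = 2/(1+√(1−ρ_J²)) = 2/(1+0.06976) = 2/1.06976 = 1.8696.
ρ_SOR = ω* − 1 = 1.8696 − 1 = 0.8696.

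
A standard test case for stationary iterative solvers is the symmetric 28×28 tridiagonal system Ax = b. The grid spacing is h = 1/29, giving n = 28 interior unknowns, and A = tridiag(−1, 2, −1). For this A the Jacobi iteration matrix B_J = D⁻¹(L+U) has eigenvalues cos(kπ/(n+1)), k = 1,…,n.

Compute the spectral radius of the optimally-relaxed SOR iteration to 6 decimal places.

B_J for the 28×28 system has eigenvalues cos(kπ/29); ρ_J = cos(π/29) = 0.994138.
√(1−ρ_J²) = |sin(π/29)| = 0.1081190
ω* = 2/(1 + 0.1081190) = 2/1.1081190 = 1.804860.
ρ(B_{ω*}) = ω*−1 = 0.804860

ρ_SOR = 0.804860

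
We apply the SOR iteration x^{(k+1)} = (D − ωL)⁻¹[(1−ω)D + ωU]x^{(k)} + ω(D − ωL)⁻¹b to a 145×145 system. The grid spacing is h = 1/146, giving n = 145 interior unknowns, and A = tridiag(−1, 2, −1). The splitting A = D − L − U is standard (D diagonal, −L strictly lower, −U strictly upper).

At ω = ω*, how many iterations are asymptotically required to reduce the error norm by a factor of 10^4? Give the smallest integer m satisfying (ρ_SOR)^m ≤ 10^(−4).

ρ_J = max_k |cos(kπ/146)| = cos(π/146) = 0.9997685
root = sin(π/146) = 0.0215161  (since 1−cos² = sin²).
Young: ω* = 2/(1+√(1−ρ_J²)) = 2/(1+0.0215161) = 2/1.0215161 = 1.9578742.
ρ_SOR = ω* − 1 = 1.9578742 − 1 = 0.9578742.
m ≥ 4·ln10 / (−ln 0.9578742) = 214.001; smallest integer m = 215.

m = 215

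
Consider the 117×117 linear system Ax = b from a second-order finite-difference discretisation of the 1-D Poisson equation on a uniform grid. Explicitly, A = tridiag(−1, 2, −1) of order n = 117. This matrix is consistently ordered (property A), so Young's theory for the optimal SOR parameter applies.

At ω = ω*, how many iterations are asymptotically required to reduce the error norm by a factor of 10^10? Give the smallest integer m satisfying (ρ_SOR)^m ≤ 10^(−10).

½·tridiag(1,0,1) at n=117: λ_k = cos(kπ/118); max |λ| at k=1 ⇒ ρ_J = cos(π/118) ≈ 0.9996456.
1 − cos²(π/118) = sin²(π/118) ⇒ √(1−ρ_J²) = sin(π/118) = 0.0266205.
Then 2/(1+√(1−ρ_J²)) = 2/(1+0.0266205); ω* = 2/1.0266205 = 1.9481396.
At ω = 1.9481396 every |λ(B_ω)| = ω−1, so ρ_SOR = 0.9481396.
(0.9481396)^m ≤ 10^{−10}  ⇒  m·ln(0.9481396) ≤ −10·ln10  ⇒  m ≥ 432.383  ⇒  m = 433

m = 433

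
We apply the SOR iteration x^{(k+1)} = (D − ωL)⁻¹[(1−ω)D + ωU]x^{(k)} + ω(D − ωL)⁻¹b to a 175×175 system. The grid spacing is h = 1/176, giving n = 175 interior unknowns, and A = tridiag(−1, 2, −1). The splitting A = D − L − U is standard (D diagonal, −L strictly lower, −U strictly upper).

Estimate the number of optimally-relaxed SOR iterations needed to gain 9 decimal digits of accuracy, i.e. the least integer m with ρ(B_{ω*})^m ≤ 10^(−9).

½·tridiag(1,0,1) at n=175: λ_k = cos(kπ/176); max |λ| at k=1 ⇒ ρ_J = cos(π/176) ≈ 0.9998407.
√(1 − cos²(π/176)) = sin(π/176) ≈ 0.0178490.
Young: ω* = 2/(1+√(1−ρ_J²)) = 2/(1+0.0178490) = 2/1.0178490 = 1.9649280.
At ω = 1.9649280 every |λ(B_ω)| = ω−1, so ρ_SOR = 0.9649280.
ρ_SOR^m ≤ 10^(−9) ⇔ m ≥ 9·ln10/(−ln 0.9649280) = 20.7233/0.0357018 = 580.455; m = ⌈580.455⌉ = 581.

m = 581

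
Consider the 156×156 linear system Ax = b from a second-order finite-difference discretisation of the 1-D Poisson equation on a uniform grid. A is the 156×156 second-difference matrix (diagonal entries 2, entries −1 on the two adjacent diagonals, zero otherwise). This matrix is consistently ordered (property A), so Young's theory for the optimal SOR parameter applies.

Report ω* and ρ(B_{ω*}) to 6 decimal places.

B_J for the 156×156 system has eigenvalues cos(kπ/157); ρ_J = cos(π/157) = 0.999800.
1 − cos²(π/157) = sin²(π/157) ⇒ √(1−ρ_J²) = sin(π/157) = 0.0200088.
Young: ω* = 2/(1+√(1−ρ_J²)) = 2/(1+0.0200088) = 2/1.0200088 = 1.960767.
and ρ(B_{ω*}) = 1.960767 − 1 = 0.960767.

ω* = 1.960767, ρ_SOR = 0.960767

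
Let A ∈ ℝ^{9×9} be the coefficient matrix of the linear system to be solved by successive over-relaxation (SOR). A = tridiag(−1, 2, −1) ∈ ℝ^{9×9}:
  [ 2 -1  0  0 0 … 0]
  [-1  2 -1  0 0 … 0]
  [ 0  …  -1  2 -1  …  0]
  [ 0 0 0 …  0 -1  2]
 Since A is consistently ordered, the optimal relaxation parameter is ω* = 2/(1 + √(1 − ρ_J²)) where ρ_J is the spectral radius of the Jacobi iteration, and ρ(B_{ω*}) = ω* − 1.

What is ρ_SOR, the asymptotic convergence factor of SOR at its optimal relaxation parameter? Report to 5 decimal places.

[ρ_J] n=9: ρ(B_J) = cos(π/(n+1)) = cos(π/10) = 0.95106.
root = sin(π/10) = 0.309017  (since 1−cos² = sin²).
ω* = 2/(1+0.309017) = 1.52786
ρ(B_{ω*}) = ω*−1 = 0.52786

ρ_SOR = 0.52786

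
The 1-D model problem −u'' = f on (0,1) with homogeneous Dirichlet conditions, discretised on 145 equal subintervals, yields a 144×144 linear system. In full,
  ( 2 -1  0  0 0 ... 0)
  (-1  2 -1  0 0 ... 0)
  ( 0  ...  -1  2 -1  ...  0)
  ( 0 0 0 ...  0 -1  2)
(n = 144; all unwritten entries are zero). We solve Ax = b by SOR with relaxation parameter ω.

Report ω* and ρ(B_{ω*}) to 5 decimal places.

ω* = 1.95759, ρ_SOR = 0.95759

½·tridiag(1,0,1) at n=144: λ_k = cos(kπ/145); max |λ| at k=1 ⇒ ρ_J = cos(π/145) ≈ 0.99977.
√(1 − cos²(π/145)) = sin(π/145) ≈ 0.021664.
ω* = 2/(1+0.021664) = 1.95759
[ρ_SOR] ω* − 1 = 0.95759.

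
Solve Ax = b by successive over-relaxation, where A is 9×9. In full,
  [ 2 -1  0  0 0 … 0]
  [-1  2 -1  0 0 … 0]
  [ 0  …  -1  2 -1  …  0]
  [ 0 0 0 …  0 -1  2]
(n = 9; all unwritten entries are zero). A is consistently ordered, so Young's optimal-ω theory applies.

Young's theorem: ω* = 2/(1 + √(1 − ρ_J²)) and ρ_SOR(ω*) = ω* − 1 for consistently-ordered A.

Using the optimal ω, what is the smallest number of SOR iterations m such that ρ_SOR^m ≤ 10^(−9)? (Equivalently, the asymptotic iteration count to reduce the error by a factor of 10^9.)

m = 33

½·tridiag(1,0,1) at n=9: λ_k = cos(kπ/10); max |λ| at k=1 ⇒ ρ_J = cos(π/10) ≈ 0.9510565.
√(1−ρ_J²) = |sin(π/10)| = 0.3090170
ω* = 2/(1+0.3090170) = 1.5278640
Hence ρ(B_{ω*}) = 1.5278640 − 1 = 0.5278640.
m ≥ 9·ln10 / (−ln 0.5278640) = 32.435; smallest integer m = 33.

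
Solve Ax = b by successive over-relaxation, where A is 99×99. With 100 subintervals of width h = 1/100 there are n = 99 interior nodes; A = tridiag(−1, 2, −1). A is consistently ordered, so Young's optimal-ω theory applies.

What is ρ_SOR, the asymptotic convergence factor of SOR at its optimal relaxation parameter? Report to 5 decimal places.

ρ_SOR = 0.93909

n=99: λ(B_J) = 1 − λ(A)/2 = cos(kπ/100); k=1 gives ρ_J = 0.99951.
root = sin(π/100) = 0.031411  (since 1−cos² = sin²).
ω* = 2/(1 + 0.031411) = 2/1.031411 = 1.93909.
[ρ_SOR] ω* − 1 = 0.93909.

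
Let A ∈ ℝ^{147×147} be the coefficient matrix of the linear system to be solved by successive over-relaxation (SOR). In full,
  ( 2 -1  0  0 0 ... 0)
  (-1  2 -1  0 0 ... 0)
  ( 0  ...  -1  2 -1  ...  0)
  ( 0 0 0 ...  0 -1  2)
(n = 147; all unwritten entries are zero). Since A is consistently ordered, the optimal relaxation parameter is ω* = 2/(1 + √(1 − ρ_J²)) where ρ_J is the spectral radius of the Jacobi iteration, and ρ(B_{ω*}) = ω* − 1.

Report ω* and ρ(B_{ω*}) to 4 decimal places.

ρ_J = max_k |cos(kπ/148)| = cos(π/148) = 0.9998
√(1 − cos²(π/148)) = sin(π/148) ≈ 0.02123.
ω* = 2/(1+0.02123) = 1.9584
[ρ_SOR] ω* − 1 = 0.9584.

ω* = 1.9584, ρ_SOR = 0.9584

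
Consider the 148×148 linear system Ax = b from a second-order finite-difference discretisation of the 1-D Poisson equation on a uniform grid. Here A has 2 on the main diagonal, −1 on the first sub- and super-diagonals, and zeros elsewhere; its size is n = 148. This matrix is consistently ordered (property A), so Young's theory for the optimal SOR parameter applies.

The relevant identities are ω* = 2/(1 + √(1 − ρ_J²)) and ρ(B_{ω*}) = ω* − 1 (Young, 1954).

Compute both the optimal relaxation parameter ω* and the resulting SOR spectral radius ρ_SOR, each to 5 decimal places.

B_J for the 148×148 system has eigenvalues cos(kπ/149); ρ_J = cos(π/149) = 0.99978.
root = sin(π/149) = 0.021083  (since 1−cos² = sin²).
ω* = 2/(1+0.021083) = 1.95870
Hence ρ(B_{ω*}) = 1.95870 − 1 = 0.95870.

ω* = 1.95870, ρ_SOR = 0.95870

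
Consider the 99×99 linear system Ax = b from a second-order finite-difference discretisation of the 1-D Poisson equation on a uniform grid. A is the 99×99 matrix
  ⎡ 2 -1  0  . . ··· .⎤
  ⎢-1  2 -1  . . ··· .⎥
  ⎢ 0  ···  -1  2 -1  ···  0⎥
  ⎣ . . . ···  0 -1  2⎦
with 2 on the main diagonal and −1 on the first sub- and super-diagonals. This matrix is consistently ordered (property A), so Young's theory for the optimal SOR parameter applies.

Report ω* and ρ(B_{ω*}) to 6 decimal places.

With n=99, ρ(Jacobi) = cos(π/100) = 0.999507.
1 − cos²(π/100) = sin²(π/100) ⇒ √(1−ρ_J²) = sin(π/100) = 0.0314108.
Young: ω* = 2/(1+√(1−ρ_J²)) = 2/(1+0.0314108) = 2/1.0314108 = 1.939092.
and ρ(B_{ω*}) = 1.939092 − 1 = 0.939092.

ω* = 1.939092, ρ_SOR = 0.939092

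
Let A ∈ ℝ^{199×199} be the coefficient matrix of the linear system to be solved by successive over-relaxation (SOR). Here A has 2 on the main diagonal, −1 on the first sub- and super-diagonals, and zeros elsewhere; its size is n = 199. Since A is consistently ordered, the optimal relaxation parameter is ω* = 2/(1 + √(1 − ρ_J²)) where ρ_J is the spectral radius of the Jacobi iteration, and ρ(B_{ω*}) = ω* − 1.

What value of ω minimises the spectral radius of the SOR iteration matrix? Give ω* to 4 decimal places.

ω* = 1.9691

B_J for the 199×199 system has eigenvalues cos(kπ/200); ρ_J = cos(π/200) = 0.9999.
√(1−ρ_J²) = |sin(π/200)| = 0.01571
ω* = 2 / (1 + 0.01571) = 2 / 1.01571 ≈ 1.9691.
ρ_SOR = ω* − 1 ≈ 0.9691.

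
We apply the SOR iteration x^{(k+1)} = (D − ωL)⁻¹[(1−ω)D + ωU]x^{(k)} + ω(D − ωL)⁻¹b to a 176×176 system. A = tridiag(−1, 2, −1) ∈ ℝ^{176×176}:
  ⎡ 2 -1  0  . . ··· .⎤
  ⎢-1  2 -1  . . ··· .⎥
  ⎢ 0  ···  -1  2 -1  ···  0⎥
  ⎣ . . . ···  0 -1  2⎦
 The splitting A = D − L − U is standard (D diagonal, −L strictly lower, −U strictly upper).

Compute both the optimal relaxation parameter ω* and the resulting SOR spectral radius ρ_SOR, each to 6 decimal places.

ω* = 1.965123, ρ_SOR = 0.965123

½·tridiag(1,0,1) at n=176: λ_k = cos(kπ/177); max |λ| at k=1 ⇒ ρ_J = cos(π/177) ≈ 0.999842.
1 − cos²(π/177) = sin²(π/177) ⇒ √(1−ρ_J²) = sin(π/177) = 0.0177482.
ω* = 2/(1 + 0.0177482) = 2/1.0177482 = 1.965123.
ρ(B_{ω*}) = ω*−1 = 0.965123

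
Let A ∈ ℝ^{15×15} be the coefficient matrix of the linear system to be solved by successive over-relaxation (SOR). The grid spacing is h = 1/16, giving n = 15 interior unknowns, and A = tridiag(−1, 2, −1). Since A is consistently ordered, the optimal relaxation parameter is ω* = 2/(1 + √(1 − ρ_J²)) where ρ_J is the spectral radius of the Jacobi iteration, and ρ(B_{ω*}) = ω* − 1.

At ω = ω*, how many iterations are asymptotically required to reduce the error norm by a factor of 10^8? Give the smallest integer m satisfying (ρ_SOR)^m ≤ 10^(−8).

m = 47

ρ_J = max_k |cos(kπ/16)| = cos(π/16) = 0.9807853
1 − cos²(π/16) = sin²(π/16) ⇒ √(1−ρ_J²) = sin(π/16) = 0.1950903.
Young: ω* = 2/(1+√(1−ρ_J²)) = 2/(1+0.1950903) = 2/1.1950903 = 1.6735137.
ρ_SOR = ω* − 1 = 1.6735137 − 1 = 0.6735137.
8·ln10 = 18.4207; −ln(0.6735137) = 0.395247; m = ⌈18.4207/0.395247⌉ = ⌈46.606⌉ = 47.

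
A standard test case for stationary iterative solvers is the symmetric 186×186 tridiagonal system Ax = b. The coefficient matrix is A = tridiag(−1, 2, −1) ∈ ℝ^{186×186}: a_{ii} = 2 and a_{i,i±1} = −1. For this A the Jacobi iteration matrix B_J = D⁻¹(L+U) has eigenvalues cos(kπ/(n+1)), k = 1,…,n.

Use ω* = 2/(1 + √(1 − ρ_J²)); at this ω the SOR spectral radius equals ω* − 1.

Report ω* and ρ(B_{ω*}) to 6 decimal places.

ω* = 1.966957, ρ_SOR = 0.966957

ρ_J = max_k |cos(kπ/187)| = cos(π/187) = 0.999859
√(1−ρ_J²) = |sin(π/187)| = 0.0167992
[ω*] 2 ÷ (1 + 0.0167992) = 2 ÷ 1.0167992 = 1.966957.
[ρ_SOR] ω* − 1 = 0.966957.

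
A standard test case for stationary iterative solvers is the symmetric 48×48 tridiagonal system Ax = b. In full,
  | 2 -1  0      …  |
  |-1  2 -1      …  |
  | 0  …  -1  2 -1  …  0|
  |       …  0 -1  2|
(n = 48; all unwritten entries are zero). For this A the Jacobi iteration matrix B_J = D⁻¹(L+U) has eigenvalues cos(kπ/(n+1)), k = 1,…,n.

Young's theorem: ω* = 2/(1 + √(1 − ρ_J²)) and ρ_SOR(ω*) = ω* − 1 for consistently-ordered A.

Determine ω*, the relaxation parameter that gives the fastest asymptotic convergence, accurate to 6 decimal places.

With n=48, ρ(Jacobi) = cos(π/49) = 0.997945.
1 − cos²(π/49) = sin²(π/49) ⇒ √(1−ρ_J²) = sin(π/49) = 0.0640702.
Then 2/(1+√(1−ρ_J²)) = 2/(1+0.0640702); ω* = 2/1.0640702 = 1.879575.
ρ(B_{ω*}) = ω*−1 = 0.879575

ω* = 1.879575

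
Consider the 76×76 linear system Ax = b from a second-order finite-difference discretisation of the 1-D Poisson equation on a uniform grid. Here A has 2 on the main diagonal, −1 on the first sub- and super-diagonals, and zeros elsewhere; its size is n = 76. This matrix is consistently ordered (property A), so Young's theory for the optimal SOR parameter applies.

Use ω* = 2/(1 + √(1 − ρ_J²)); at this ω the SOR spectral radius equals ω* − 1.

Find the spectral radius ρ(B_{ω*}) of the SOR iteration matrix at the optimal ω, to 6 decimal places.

ρ_J = max_k |cos(kπ/77)| = cos(π/77) = 0.999168
√(1 − cos²(π/77)) = sin(π/77) ≈ 0.0407886.
ω* = 2 / (1 + 0.0407886) = 2 / 1.0407886 ≈ 1.921620.
At ω = 1.921620 every |λ(B_ω)| = ω−1, so ρ_SOR = 0.921620.

ρ_SOR = 0.921620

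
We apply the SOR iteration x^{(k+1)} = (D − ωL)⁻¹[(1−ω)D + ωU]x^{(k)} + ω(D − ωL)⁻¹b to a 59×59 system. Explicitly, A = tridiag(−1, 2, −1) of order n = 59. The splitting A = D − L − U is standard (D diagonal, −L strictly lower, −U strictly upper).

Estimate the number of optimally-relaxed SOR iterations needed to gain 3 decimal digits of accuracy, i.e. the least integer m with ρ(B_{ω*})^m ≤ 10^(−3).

m = 66

With n=59, ρ(Jacobi) = cos(π/60) = 0.9986295.
√(1 − cos²(π/60)) = sin(π/60) ≈ 0.0523360.
ω* = 2 / (1 + 0.0523360) = 2 / 1.0523360 ≈ 1.9005337.
ρ_SOR = ω* − 1 = 1.9005337 − 1 = 0.9005337.
Need (0.9005337)^m ≤ 10^(−3): m ≥ 3·ln10/|ln 0.9005337| = 6.90776/0.104768 = 65.934 ⇒ m = 66.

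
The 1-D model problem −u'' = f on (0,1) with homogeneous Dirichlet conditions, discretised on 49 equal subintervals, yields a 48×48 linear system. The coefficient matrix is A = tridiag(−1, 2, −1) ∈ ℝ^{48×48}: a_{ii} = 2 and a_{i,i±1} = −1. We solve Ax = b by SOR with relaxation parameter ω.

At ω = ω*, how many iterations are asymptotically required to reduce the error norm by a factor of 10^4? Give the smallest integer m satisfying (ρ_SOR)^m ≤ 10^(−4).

ρ_J = max_k |cos(kπ/49)| = cos(π/49) = 0.9979454
1 − cos²(π/49) = sin²(π/49) ⇒ √(1−ρ_J²) = sin(π/49) = 0.0640702.
[ω*] 2 ÷ (1 + 0.0640702) = 2 ÷ 1.0640702 = 1.8795752.
[ρ_SOR] ω* − 1 = 0.8795752.
ρ_SOR^m ≤ 10^(−4) ⇔ m ≥ 4·ln10/(−ln 0.8795752) = 9.21034/0.128316 = 71.779; m = ⌈71.779⌉ = 72.

m = 72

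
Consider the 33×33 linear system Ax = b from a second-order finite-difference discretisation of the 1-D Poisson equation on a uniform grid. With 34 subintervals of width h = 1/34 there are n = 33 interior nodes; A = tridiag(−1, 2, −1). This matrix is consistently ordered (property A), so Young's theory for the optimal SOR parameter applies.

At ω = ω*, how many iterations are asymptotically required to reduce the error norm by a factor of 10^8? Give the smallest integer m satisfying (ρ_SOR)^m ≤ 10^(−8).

m = 100

With n=33, ρ(Jacobi) = cos(π/34) = 0.9957342.
√(1−ρ_J²) simplifies to sin(π/34) = 0.0922684.
Then 2/(1+√(1−ρ_J²)) = 2/(1+0.0922684); ω* = 2/1.0922684 = 1.8310518.
ρ(B_{ω*}) = ω*−1 = 0.8310518
8·ln10 = 18.4207; −ln(0.8310518) = 0.185063; m = ⌈18.4207/0.185063⌉ = ⌈99.537⌉ = 100.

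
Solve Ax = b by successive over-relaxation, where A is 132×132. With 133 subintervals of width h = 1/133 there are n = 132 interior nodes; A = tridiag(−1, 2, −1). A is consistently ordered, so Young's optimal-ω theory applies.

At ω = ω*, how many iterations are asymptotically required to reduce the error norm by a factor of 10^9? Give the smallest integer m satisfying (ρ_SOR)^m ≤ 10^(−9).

With n=132, ρ(Jacobi) = cos(π/133) = 0.9997210.
√(1 − cos²(π/133)) = sin(π/133) ≈ 0.0236188.
So ω* = 2/1.0236188 = 1.9538524 (Young).
ρ_SOR = ω* − 1 = 1.9538524 − 1 = 0.9538524.
ρ_SOR^m ≤ 10^(−9) ⇔ m ≥ 9·ln10/(−ln 0.9538524) = 20.7233/0.0472463 = 438.623; m = ⌈438.623⌉ = 439.

m = 439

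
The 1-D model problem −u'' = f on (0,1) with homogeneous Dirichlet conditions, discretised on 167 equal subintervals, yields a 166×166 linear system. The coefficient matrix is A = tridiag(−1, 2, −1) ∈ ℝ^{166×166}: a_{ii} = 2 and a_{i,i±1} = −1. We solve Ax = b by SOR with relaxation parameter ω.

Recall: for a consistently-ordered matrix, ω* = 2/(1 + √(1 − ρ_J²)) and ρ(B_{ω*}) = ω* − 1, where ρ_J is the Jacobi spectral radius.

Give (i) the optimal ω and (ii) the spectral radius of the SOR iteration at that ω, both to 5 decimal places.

[ρ_J] n=166: ρ(B_J) = cos(π/(n+1)) = cos(π/167) = 0.99982.
√(1−ρ_J²) simplifies to sin(π/167) = 0.018811.
Then 2/(1+√(1−ρ_J²)) = 2/(1+0.018811); ω* = 2/1.018811 = 1.96307.
and ρ(B_{ω*}) = 1.96307 − 1 = 0.96307.

ω* = 1.96307, ρ_SOR = 0.96307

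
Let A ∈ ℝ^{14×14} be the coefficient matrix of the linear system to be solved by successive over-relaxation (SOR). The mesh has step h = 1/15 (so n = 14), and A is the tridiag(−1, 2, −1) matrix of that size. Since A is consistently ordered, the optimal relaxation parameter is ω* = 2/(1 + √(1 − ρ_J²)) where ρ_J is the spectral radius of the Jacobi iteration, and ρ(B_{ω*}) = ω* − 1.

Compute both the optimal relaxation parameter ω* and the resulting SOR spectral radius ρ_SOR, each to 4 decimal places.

ω* = 1.6558, ρ_SOR = 0.6558

½·tridiag(1,0,1) at n=14: λ_k = cos(kπ/15); max |λ| at k=1 ⇒ ρ_J = cos(π/15) ≈ 0.9781.
√(1−ρ_J²) simplifies to sin(π/15) = 0.20791.
Then 2/(1+√(1−ρ_J²)) = 2/(1+0.20791); ω* = 2/1.20791 = 1.6558.
ρ_SOR = ω* − 1 = 1.6558 − 1 = 0.6558.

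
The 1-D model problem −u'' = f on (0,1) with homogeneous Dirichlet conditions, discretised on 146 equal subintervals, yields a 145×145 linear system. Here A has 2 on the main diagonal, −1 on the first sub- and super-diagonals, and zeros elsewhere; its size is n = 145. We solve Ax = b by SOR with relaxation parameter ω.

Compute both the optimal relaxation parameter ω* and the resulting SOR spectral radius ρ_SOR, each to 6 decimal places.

n=145: λ(B_J) = 1 − λ(A)/2 = cos(kπ/146); k=1 gives ρ_J = 0.999769.
1 − cos²(π/146) = sin²(π/146) ⇒ √(1−ρ_J²) = sin(π/146) = 0.0215161.
ω* = 2/(1 + 0.0215161) = 2/1.0215161 = 1.957874.
and ρ(B_{ω*}) = 1.957874 − 1 = 0.957874.

ω* = 1.957874, ρ_SOR = 0.957874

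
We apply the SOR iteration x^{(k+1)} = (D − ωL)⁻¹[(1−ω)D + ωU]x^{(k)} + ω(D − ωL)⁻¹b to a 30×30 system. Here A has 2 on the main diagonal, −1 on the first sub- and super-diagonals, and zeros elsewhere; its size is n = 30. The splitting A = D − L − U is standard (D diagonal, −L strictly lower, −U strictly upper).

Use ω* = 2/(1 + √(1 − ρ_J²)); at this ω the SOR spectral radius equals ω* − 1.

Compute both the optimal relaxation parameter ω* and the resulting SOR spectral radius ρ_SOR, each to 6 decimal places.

ρ_J = max_k |cos(kπ/31)| = cos(π/31) = 0.994869
√(1−ρ_J²) simplifies to sin(π/31) = 0.1011683.
Then 2/(1+√(1−ρ_J²)) = 2/(1+0.1011683); ω* = 2/1.1011683 = 1.816253.
ρ_SOR = ω* − 1 ≈ 0.816253.

ω* = 1.816253, ρ_SOR = 0.816253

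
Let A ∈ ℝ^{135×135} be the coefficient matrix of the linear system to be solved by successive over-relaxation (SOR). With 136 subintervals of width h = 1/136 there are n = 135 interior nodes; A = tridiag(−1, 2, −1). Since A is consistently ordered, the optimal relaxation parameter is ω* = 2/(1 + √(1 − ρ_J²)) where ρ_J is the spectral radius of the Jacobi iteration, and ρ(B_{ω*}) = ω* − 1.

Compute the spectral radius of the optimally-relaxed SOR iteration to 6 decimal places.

ρ_SOR = 0.954847

n=135: λ(B_J) = 1 − λ(A)/2 = cos(kπ/136); k=1 gives ρ_J = 0.999733.
√(1−ρ_J²) = |sin(π/136)| = 0.0230979
ω* = 2/(1+0.0230979) = 1.954847
ρ(B_{ω*}) = ω*−1 = 0.954847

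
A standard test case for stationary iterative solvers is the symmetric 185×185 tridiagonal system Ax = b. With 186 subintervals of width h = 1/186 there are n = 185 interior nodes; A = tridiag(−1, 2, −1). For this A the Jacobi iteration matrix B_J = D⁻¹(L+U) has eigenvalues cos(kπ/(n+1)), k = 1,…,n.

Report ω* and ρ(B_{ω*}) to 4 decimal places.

½·tridiag(1,0,1) at n=185: λ_k = cos(kπ/186); max |λ| at k=1 ⇒ ρ_J = cos(π/186) ≈ 0.9999.
√(1−ρ_J²) = |sin(π/186)| = 0.01689
ω* = 2/(1+0.01689) = 1.9668
[ρ_SOR] ω* − 1 = 0.9668.

ω* = 1.9668, ρ_SOR = 0.9668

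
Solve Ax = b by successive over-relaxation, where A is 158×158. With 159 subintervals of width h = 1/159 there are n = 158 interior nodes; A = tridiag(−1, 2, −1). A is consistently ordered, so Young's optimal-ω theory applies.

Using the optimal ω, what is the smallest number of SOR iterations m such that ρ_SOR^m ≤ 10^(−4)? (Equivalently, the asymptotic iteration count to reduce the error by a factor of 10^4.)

m = 234

[ρ_J] n=158: ρ(B_J) = cos(π/(n+1)) = cos(π/159) = 0.9998048.
root = sin(π/159) = 0.0197572  (since 1−cos² = sin²).
ω* = 2/(1+0.0197572) = 1.9612512
ρ_SOR = ω* − 1 ≈ 0.9612512.
(0.9612512)^m ≤ 10^{−4}  ⇒  m·ln(0.9612512) ≤ −4·ln10  ⇒  m ≥ 233.058  ⇒  m = 234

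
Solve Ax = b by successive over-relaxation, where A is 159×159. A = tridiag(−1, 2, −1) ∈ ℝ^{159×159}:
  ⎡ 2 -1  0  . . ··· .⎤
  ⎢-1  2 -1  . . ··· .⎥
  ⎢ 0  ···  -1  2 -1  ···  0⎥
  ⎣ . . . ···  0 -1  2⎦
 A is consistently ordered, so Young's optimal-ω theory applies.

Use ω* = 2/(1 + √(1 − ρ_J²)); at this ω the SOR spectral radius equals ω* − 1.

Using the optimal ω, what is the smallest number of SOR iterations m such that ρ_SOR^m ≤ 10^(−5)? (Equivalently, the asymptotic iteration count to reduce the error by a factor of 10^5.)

spectrum of D⁻¹(L+U) = {cos(kπ/160) : 1≤k≤159}; ρ_J = cos(π/160) = 0.9998072.
√(1−ρ_J²) simplifies to sin(π/160) = 0.0196337.
ω* = 2 / (1 + 0.0196337) = 2 / 1.0196337 ≈ 1.9614887.
ρ_SOR = ω* − 1 = 1.9614887 − 1 = 0.9614887.
(0.9614887)^m ≤ 10^{−5}  ⇒  m·ln(0.9614887) ≤ −5·ln10  ⇒  m ≥ 293.154  ⇒  m = 294

m = 294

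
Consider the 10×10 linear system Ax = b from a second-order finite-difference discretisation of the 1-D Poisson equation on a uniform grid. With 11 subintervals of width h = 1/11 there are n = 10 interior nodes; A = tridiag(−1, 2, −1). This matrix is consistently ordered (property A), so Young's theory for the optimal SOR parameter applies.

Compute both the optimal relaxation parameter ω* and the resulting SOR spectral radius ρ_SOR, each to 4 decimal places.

B_J for the 10×10 system has eigenvalues cos(kπ/11); ρ_J = cos(π/11) = 0.9595.
root = sin(π/11) = 0.28173  (since 1−cos² = sin²).
ω* = 2 / (1 + 0.28173) = 2 / 1.28173 ≈ 1.5604.
ρ_SOR = ω* − 1 ≈ 0.5604.

ω* = 1.5604, ρ_SOR = 0.5604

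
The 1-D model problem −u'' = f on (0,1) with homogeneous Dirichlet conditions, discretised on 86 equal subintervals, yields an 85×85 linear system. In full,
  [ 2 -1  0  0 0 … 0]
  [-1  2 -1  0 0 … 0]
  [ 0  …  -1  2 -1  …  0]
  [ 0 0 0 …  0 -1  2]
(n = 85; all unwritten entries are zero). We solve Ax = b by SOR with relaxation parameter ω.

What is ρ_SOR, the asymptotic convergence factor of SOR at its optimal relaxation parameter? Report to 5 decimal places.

spectrum of D⁻¹(L+U) = {cos(kπ/86) : 1≤k≤85}; ρ_J = cos(π/86) = 0.99933.
√(1 − cos²(π/86)) = sin(π/86) ≈ 0.036522.
[ω*] 2 ÷ (1 + 0.036522) = 2 ÷ 1.036522 = 1.92953.
ρ(B_{ω*}) = ω*−1 = 0.92953

ρ_SOR = 0.92953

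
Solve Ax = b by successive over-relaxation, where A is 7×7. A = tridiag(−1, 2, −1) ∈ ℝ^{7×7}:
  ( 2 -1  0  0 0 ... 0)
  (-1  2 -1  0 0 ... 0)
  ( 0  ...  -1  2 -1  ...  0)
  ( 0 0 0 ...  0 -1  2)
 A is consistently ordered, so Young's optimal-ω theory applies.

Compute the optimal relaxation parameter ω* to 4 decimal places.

n=7: λ(B_J) = 1 − λ(A)/2 = cos(kπ/8); k=1 gives ρ_J = 0.9239.
√(1−ρ_J²) simplifies to sin(π/8) = 0.38268.
ω* = 2/(1 + 0.38268) = 2/1.38268 = 1.4465.
ρ_SOR = ω* − 1 ≈ 0.4465.

ω* = 1.4465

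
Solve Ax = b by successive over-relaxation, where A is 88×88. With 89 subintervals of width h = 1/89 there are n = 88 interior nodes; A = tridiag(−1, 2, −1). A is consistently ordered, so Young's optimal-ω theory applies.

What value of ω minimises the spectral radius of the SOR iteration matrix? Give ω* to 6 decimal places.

ω* = 1.931823

With n=88, ρ(Jacobi) = cos(π/89) = 0.999377.
√(1−ρ_J²) = |sin(π/89)| = 0.0352915
So ω* = 2/1.0352915 = 1.931823 (Young).
[ρ_SOR] ω* − 1 = 0.931823.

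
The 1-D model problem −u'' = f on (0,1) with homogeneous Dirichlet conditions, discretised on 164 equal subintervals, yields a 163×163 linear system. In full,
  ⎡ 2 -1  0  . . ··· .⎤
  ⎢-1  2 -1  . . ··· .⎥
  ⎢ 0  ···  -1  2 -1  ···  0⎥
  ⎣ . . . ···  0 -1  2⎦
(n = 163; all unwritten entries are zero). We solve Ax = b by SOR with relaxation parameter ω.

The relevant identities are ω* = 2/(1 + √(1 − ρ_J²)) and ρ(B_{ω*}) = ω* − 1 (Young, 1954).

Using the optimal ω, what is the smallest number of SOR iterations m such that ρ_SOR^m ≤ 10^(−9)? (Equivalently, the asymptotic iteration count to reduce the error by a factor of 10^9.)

m = 541

½·tridiag(1,0,1) at n=163: λ_k = cos(kπ/164); max |λ| at k=1 ⇒ ρ_J = cos(π/164) ≈ 0.9998165.
1 − cos²(π/164) = sin²(π/164) ⇒ √(1−ρ_J²) = sin(π/164) = 0.0191549.
ω* = 2 / (1 + 0.0191549) = 2 / 1.0191549 ≈ 1.9624102.
At ω = 1.9624102 every |λ(B_ω)| = ω−1, so ρ_SOR = 0.9624102.
9·ln10 = 20.7233; −ln(0.9624102) = 0.0383145; m = ⌈20.7233/0.0383145⌉ = ⌈540.874⌉ = 541.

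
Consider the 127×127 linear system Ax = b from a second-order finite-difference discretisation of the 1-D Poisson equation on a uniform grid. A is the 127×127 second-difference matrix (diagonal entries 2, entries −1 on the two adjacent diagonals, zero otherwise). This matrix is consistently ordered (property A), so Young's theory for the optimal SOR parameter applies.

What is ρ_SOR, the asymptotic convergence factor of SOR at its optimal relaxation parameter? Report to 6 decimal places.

ρ_SOR = 0.952093

With n=127, ρ(Jacobi) = cos(π/128) = 0.999699.
root = sin(π/128) = 0.0245412  (since 1−cos² = sin²).
Then 2/(1+√(1−ρ_J²)) = 2/(1+0.0245412); ω* = 2/1.0245412 = 1.952093.
ρ_SOR = ω* − 1 = 1.952093 − 1 = 0.952093.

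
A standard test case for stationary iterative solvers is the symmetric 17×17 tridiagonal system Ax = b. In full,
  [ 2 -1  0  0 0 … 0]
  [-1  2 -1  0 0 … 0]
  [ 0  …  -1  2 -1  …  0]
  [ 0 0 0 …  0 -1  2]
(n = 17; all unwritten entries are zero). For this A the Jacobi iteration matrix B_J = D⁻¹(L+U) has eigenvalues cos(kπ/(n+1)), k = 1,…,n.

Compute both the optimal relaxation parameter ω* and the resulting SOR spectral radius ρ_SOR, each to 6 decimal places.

spectrum of D⁻¹(L+U) = {cos(kπ/18) : 1≤k≤17}; ρ_J = cos(π/18) = 0.984808.
1 − cos²(π/18) = sin²(π/18) ⇒ √(1−ρ_J²) = sin(π/18) = 0.1736482.
So ω* = 2/1.1736482 = 1.704088 (Young).
ρ_SOR = ω* − 1 = 1.704088 − 1 = 0.704088.

ω* = 1.704088, ρ_SOR = 0.704088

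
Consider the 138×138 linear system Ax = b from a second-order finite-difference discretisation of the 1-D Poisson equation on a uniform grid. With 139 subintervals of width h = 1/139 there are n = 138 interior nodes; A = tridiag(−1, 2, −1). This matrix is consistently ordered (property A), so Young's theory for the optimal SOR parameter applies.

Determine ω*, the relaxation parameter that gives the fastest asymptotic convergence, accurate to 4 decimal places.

ω* = 1.9558

With n=138, ρ(Jacobi) = cos(π/139) = 0.9997.
1 − cos²(π/139) = sin²(π/139) ⇒ √(1−ρ_J²) = sin(π/139) = 0.02260.
ω* = 2/(1 + 0.02260) = 2/1.02260 = 1.9558.
ρ(B_{ω*}) = ω*−1 = 0.9558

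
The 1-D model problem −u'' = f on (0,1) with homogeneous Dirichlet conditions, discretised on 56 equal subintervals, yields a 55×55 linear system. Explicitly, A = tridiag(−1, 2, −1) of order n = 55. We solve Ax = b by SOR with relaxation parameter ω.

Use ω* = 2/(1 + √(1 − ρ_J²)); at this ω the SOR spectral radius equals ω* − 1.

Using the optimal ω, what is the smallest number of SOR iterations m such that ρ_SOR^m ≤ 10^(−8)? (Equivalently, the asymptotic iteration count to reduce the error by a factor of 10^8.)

ρ_J = max_k |cos(kπ/56)| = cos(π/56) = 0.9984268
1 − cos²(π/56) = sin²(π/56) ⇒ √(1−ρ_J²) = sin(π/56) = 0.0560704.
So ω* = 2/1.0560704 = 1.8938131 (Young).
[ρ_SOR] ω* − 1 = 0.8938131.
8·ln10 = 18.4207; −ln(0.8938131) = 0.112259; m = ⌈18.4207/0.112259⌉ = ⌈164.091⌉ = 165.

m = 165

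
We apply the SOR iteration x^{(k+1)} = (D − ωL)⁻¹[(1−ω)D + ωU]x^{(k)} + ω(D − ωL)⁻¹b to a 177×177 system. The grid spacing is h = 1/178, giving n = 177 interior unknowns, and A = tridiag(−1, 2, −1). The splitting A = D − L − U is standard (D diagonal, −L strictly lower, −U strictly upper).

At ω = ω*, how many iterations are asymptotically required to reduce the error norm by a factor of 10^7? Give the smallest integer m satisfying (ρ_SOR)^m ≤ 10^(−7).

½·tridiag(1,0,1) at n=177: λ_k = cos(kπ/178); max |λ| at k=1 ⇒ ρ_J = cos(π/178) ≈ 0.9998443.
1 − cos²(π/178) = sin²(π/178) ⇒ √(1−ρ_J²) = sin(π/178) = 0.0176485.
ω* = 2/(1 + 0.0176485) = 2/1.0176485 = 1.9653151.
[ρ_SOR] ω* − 1 = 0.9653151.
m ≥ 7·ln10 / (−ln 0.9653151) = 456.594; smallest integer m = 457.

m = 457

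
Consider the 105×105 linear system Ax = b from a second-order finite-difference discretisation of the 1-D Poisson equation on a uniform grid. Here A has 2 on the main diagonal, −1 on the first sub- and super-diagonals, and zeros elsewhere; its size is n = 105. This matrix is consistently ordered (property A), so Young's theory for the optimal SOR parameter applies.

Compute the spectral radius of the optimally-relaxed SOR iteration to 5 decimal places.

ρ_SOR = 0.94244

[ρ_J] n=105: ρ(B_J) = cos(π/(n+1)) = cos(π/106) = 0.99956.
√(1−ρ_J²) = |sin(π/106)| = 0.029633
ω* = 2 / (1 + 0.029633) = 2 / 1.029633 ≈ 1.94244.
ρ(B_{ω*}) = ω*−1 = 0.94244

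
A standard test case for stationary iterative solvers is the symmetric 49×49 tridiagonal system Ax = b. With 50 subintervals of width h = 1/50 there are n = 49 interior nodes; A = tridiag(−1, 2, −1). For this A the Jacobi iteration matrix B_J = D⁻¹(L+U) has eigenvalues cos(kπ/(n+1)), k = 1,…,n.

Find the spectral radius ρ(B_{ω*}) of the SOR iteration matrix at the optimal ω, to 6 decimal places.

ρ_SOR = 0.881838

With n=49, ρ(Jacobi) = cos(π/50) = 0.998027.
1 − cos²(π/50) = sin²(π/50) ⇒ √(1−ρ_J²) = sin(π/50) = 0.0627905.
ω* = 2/(1 + 0.0627905) = 2/1.0627905 = 1.881838.
ρ_SOR = ω* − 1 = 1.881838 − 1 = 0.881838.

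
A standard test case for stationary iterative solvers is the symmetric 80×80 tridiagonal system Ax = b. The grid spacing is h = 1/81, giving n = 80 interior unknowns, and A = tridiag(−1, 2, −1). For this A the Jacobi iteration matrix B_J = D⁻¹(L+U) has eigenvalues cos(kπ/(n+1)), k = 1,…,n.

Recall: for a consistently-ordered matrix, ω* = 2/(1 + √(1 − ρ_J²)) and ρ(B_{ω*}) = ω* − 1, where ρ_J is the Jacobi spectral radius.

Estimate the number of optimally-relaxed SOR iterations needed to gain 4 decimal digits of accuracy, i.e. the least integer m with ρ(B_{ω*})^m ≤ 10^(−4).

With n=80, ρ(Jacobi) = cos(π/81) = 0.9992480.
√(1−ρ_J²) = |sin(π/81)| = 0.0387754
So ω* = 2/1.0387754 = 1.9253440 (Young).
ρ(B_{ω*}) = ω*−1 = 0.9253440
Need (0.9253440)^m ≤ 10^(−4): m ≥ 4·ln10/|ln 0.9253440| = 9.21034/0.0775897 = 118.706 ⇒ m = 119.

m = 119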